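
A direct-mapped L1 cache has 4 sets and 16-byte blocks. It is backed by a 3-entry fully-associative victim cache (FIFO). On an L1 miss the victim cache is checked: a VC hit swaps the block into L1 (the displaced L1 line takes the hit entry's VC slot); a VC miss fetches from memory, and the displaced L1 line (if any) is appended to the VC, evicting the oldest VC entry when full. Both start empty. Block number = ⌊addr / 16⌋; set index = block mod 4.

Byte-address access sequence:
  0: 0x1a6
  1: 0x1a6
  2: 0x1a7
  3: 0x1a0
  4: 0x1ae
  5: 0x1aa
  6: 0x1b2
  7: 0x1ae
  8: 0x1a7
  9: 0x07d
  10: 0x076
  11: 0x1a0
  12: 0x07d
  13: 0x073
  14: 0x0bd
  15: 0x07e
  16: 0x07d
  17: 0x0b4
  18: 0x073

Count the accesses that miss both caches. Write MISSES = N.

  [0] addr=0x1a6 blk=26 s=2: MISS | VC []
  [1] addr=0x1a6 blk=26 s=2: L1-HIT | VC []
  [2] addr=0x1a7 blk=26 s=2: L1-HIT | VC []
  [3] addr=0x1a0 blk=26 s=2: L1-HIT | VC []
  [4] addr=0x1ae blk=26 s=2: L1-HIT | VC []
  [5] addr=0x1aa blk=26 s=2: L1-HIT | VC []
  [6] addr=0x1b2 blk=27 s=3: MISS | VC []
  [7] addr=0x1ae blk=26 s=2: L1-HIT | VC []
  [8] addr=0x1a7 blk=26 s=2: L1-HIT | VC []
  [9] addr=0x7d blk=7 s=3: MISS | VC [27]
  [10] addr=0x76 blk=7 s=3: L1-HIT | VC [27]
  [11] addr=0x1a0 blk=26 s=2: L1-HIT | VC [27]
  [12] addr=0x7d blk=7 s=3: L1-HIT | VC [27]
  [13] addr=0x73 blk=7 s=3: L1-HIT | VC [27]
  [14] addr=0xbd blk=11 s=3: MISS | VC [27, 7]
  [15] addr=0x7e blk=7 s=3: VC-HIT | VC [27, 11]
  [16] addr=0x7d blk=7 s=3: L1-HIT | VC [27, 11]
  [17] addr=0xb4 blk=11 s=3: VC-HIT | VC [27, 7]
  [18] addr=0x73 blk=7 s=3: VC-HIT | VC [27, 11]

MISSES = 4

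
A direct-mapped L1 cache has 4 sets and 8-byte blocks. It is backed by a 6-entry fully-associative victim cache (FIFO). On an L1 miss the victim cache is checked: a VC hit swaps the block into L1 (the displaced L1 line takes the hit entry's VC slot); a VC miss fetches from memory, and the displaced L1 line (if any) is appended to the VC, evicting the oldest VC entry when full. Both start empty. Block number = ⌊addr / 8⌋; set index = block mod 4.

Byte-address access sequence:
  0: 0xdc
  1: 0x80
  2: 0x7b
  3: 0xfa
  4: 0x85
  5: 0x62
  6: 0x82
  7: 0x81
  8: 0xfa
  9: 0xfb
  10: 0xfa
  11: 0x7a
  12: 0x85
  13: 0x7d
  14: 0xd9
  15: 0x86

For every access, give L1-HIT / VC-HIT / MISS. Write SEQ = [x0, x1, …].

#0 0xdc→b27/s3 MISS; vc=[]
#1 0x80→b16/s0 MISS; vc=[]
#2 0x7b→b15/s3 MISS; vc=[27]
#3 0xfa→b31/s3 MISS; vc=[27,15]
#4 0x85→b16/s0 L1-HIT; vc=[27,15]
#5 0x62→b12/s0 MISS; vc=[27,15,16]
#6 0x82→b16/s0 VC-HIT; vc=[27,15,12]
#7 0x81→b16/s0 L1-HIT; vc=[27,15,12]
#8 0xfa→b31/s3 L1-HIT; vc=[27,15,12]
#9 0xfb→b31/s3 L1-HIT; vc=[27,15,12]
#10 0xfa→b31/s3 L1-HIT; vc=[27,15,12]
#11 0x7a→b15/s3 VC-HIT; vc=[27,31,12]
#12 0x85→b16/s0 L1-HIT; vc=[27,31,12]
#13 0x7d→b15/s3 L1-HIT; vc=[27,31,12]
#14 0xd9→b27/s3 VC-HIT; vc=[15,31,12]
#15 0x86→b16/s0 L1-HIT; vc=[15,31,12]

SEQ = [MISS, MISS, MISS, MISS, L1-HIT, MISS, VC-HIT, L1-HIT, L1-HIT, L1-HIT, L1-HIT, VC-HIT, L1-HIT, L1-HIT, VC-HIT, L1-HIT]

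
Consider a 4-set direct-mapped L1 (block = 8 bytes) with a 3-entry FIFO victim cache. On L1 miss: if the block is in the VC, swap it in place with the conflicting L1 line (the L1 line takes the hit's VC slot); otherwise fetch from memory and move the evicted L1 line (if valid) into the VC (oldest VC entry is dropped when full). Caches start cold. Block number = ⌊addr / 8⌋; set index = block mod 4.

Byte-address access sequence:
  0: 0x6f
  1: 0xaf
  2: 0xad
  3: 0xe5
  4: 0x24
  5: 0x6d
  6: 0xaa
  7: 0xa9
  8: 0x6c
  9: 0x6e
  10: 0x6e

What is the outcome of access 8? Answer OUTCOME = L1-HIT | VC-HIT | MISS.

OUTCOME = VC-HIT

0: 0x6f (blk 13, set 1) → MISS  vc=[]
1: 0xaf (blk 21, set 1) → MISS  vc=[13]
2: 0xad (blk 21, set 1) → L1-HIT  vc=[13]
3: 0xe5 (blk 28, set 0) → MISS  vc=[13]
4: 0x24 (blk 4, set 0) → MISS  vc=[13, 28]
5: 0x6d (blk 13, set 1) → VC-HIT  vc=[21, 28]
6: 0xaa (blk 21, set 1) → VC-HIT  vc=[13, 28]
7: 0xa9 (blk 21, set 1) → L1-HIT  vc=[13, 28]
8: 0x6c (blk 13, set 1) → VC-HIT  vc=[21, 28]
9: 0x6e (blk 13, set 1) → L1-HIT  vc=[21, 28]
10: 0x6e (blk 13, set 1) → L1-HIT  vc=[21, 28]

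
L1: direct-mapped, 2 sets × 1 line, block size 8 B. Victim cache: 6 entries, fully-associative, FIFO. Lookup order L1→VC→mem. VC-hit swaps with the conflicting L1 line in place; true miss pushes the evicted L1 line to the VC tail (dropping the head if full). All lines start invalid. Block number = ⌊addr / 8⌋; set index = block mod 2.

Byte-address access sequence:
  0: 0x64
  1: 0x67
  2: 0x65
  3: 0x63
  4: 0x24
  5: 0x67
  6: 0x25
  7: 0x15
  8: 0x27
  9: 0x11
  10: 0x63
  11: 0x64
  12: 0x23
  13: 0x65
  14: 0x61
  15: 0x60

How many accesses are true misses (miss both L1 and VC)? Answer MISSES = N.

MISSES = 3

#0 0x64→b12/s0 MISS; vc=[]
#1 0x67→b12/s0 L1-HIT; vc=[]
#2 0x65→b12/s0 L1-HIT; vc=[]
#3 0x63→b12/s0 L1-HIT; vc=[]
#4 0x24→b4/s0 MISS; vc=[12]
#5 0x67→b12/s0 VC-HIT; vc=[4]
#6 0x25→b4/s0 VC-HIT; vc=[12]
#7 0x15→b2/s0 MISS; vc=[12,4]
#8 0x27→b4/s0 VC-HIT; vc=[12,2]
#9 0x11→b2/s0 VC-HIT; vc=[12,4]
#10 0x63→b12/s0 VC-HIT; vc=[2,4]
#11 0x64→b12/s0 L1-HIT; vc=[2,4]
#12 0x23→b4/s0 VC-HIT; vc=[2,12]
#13 0x65→b12/s0 VC-HIT; vc=[2,4]
#14 0x61→b12/s0 L1-HIT; vc=[2,4]
#15 0x60→b12/s0 L1-HIT; vc=[2,4]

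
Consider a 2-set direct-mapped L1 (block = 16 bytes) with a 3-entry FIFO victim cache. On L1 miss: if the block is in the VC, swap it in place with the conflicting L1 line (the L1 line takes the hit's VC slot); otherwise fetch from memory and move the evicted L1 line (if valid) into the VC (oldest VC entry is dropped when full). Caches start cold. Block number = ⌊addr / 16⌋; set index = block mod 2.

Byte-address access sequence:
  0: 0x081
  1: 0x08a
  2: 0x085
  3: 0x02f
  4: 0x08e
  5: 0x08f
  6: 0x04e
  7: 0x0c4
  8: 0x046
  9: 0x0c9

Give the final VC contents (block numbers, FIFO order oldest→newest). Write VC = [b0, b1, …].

#0 0x81→b8/s0 MISS; vc=[]
#1 0x8a→b8/s0 L1-HIT; vc=[]
#2 0x85→b8/s0 L1-HIT; vc=[]
#3 0x2f→b2/s0 MISS; vc=[8]
#4 0x8e→b8/s0 VC-HIT; vc=[2]
#5 0x8f→b8/s0 L1-HIT; vc=[2]
#6 0x4e→b4/s0 MISS; vc=[2,8]
#7 0xc4→b12/s0 MISS; vc=[2,8,4]
#8 0x46→b4/s0 VC-HIT; vc=[2,8,12]
#9 0xc9→b12/s0 VC-HIT; vc=[2,8,4]

VC = [2, 8, 4]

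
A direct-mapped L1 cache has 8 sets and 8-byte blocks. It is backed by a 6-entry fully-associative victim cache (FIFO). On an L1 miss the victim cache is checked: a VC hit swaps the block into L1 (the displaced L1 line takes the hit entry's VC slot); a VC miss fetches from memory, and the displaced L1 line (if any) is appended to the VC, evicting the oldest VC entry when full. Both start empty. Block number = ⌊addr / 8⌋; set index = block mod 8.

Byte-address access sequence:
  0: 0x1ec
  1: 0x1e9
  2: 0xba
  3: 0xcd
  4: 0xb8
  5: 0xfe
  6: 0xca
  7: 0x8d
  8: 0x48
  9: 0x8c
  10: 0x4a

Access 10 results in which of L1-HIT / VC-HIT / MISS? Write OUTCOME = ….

OUTCOME = VC-HIT

#0 0x1ec→b61/s5 MISS; vc=[]
#1 0x1e9→b61/s5 L1-HIT; vc=[]
#2 0xba→b23/s7 MISS; vc=[]
#3 0xcd→b25/s1 MISS; vc=[]
#4 0xb8→b23/s7 L1-HIT; vc=[]
#5 0xfe→b31/s7 MISS; vc=[23]
#6 0xca→b25/s1 L1-HIT; vc=[23]
#7 0x8d→b17/s1 MISS; vc=[23,25]
#8 0x48→b9/s1 MISS; vc=[23,25,17]
#9 0x8c→b17/s1 VC-HIT; vc=[23,25,9]
#10 0x4a→b9/s1 VC-HIT; vc=[23,25,17]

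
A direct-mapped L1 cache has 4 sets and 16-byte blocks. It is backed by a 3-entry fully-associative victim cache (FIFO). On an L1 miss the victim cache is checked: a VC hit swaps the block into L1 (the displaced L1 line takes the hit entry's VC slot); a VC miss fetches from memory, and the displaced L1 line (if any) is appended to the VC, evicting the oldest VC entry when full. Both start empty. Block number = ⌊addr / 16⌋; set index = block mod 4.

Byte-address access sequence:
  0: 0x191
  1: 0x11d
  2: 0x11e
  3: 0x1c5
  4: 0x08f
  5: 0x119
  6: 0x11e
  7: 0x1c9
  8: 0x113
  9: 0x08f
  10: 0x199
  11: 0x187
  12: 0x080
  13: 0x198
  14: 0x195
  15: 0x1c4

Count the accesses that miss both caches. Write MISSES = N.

MISSES = 5

#0 0x191→b25/s1 MISS; vc=[]
#1 0x11d→b17/s1 MISS; vc=[25]
#2 0x11e→b17/s1 L1-HIT; vc=[25]
#3 0x1c5→b28/s0 MISS; vc=[25]
#4 0x8f→b8/s0 MISS; vc=[25,28]
#5 0x119→b17/s1 L1-HIT; vc=[25,28]
#6 0x11e→b17/s1 L1-HIT; vc=[25,28]
#7 0x1c9→b28/s0 VC-HIT; vc=[25,8]
#8 0x113→b17/s1 L1-HIT; vc=[25,8]
#9 0x8f→b8/s0 VC-HIT; vc=[25,28]
#10 0x199→b25/s1 VC-HIT; vc=[17,28]
#11 0x187→b24/s0 MISS; vc=[17,28,8]
#12 0x80→b8/s0 VC-HIT; vc=[17,28,24]
#13 0x198→b25/s1 L1-HIT; vc=[17,28,24]
#14 0x195→b25/s1 L1-HIT; vc=[17,28,24]
#15 0x1c4→b28/s0 VC-HIT; vc=[17,8,24]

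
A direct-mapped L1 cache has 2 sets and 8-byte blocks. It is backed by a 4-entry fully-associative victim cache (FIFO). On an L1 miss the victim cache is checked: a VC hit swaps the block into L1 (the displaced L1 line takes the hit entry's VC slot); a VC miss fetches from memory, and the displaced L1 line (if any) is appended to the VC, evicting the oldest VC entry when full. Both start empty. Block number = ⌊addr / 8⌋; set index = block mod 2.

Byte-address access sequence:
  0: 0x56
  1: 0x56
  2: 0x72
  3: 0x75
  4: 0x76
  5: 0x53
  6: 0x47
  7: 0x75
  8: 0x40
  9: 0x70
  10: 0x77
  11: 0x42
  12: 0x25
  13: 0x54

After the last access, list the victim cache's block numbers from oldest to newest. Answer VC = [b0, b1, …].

#0 0x56→b10/s0 MISS; vc=[]
#1 0x56→b10/s0 L1-HIT; vc=[]
#2 0x72→b14/s0 MISS; vc=[10]
#3 0x75→b14/s0 L1-HIT; vc=[10]
#4 0x76→b14/s0 L1-HIT; vc=[10]
#5 0x53→b10/s0 VC-HIT; vc=[14]
#6 0x47→b8/s0 MISS; vc=[14,10]
#7 0x75→b14/s0 VC-HIT; vc=[8,10]
#8 0x40→b8/s0 VC-HIT; vc=[14,10]
#9 0x70→b14/s0 VC-HIT; vc=[8,10]
#10 0x77→b14/s0 L1-HIT; vc=[8,10]
#11 0x42→b8/s0 VC-HIT; vc=[14,10]
#12 0x25→b4/s0 MISS; vc=[14,10,8]
#13 0x54→b10/s0 VC-HIT; vc=[14,4,8]

VC = [14, 4, 8]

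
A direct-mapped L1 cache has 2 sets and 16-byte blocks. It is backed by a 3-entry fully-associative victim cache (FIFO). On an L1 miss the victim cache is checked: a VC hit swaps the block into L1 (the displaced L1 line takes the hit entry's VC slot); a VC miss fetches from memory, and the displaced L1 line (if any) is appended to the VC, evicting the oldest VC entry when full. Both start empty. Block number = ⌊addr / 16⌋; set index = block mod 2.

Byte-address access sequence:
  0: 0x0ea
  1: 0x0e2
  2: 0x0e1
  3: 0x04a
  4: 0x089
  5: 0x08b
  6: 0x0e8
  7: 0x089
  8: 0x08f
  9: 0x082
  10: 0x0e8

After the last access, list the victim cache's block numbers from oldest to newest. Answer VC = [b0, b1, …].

VC = [8, 4]

#0 0xea→b14/s0 MISS; vc=[]
#1 0xe2→b14/s0 L1-HIT; vc=[]
#2 0xe1→b14/s0 L1-HIT; vc=[]
#3 0x4a→b4/s0 MISS; vc=[14]
#4 0x89→b8/s0 MISS; vc=[14,4]
#5 0x8b→b8/s0 L1-HIT; vc=[14,4]
#6 0xe8→b14/s0 VC-HIT; vc=[8,4]
#7 0x89→b8/s0 VC-HIT; vc=[14,4]
#8 0x8f→b8/s0 L1-HIT; vc=[14,4]
#9 0x82→b8/s0 L1-HIT; vc=[14,4]
#10 0xe8→b14/s0 VC-HIT; vc=[8,4]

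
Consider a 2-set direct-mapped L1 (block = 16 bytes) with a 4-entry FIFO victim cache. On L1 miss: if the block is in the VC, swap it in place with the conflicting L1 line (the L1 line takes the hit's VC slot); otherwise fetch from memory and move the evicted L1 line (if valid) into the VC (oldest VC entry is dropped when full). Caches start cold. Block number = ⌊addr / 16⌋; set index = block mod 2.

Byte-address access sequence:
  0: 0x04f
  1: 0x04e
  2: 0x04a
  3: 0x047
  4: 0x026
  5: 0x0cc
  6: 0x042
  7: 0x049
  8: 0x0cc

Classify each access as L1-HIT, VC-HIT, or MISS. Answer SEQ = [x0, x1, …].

SEQ = [MISS, L1-HIT, L1-HIT, L1-HIT, MISS, MISS, VC-HIT, L1-HIT, VC-HIT]

#0 0x4f→b4/s0 MISS; vc=[]
#1 0x4e→b4/s0 L1-HIT; vc=[]
#2 0x4a→b4/s0 L1-HIT; vc=[]
#3 0x47→b4/s0 L1-HIT; vc=[]
#4 0x26→b2/s0 MISS; vc=[4]
#5 0xcc→b12/s0 MISS; vc=[4,2]
#6 0x42→b4/s0 VC-HIT; vc=[12,2]
#7 0x49→b4/s0 L1-HIT; vc=[12,2]
#8 0xcc→b12/s0 VC-HIT; vc=[4,2]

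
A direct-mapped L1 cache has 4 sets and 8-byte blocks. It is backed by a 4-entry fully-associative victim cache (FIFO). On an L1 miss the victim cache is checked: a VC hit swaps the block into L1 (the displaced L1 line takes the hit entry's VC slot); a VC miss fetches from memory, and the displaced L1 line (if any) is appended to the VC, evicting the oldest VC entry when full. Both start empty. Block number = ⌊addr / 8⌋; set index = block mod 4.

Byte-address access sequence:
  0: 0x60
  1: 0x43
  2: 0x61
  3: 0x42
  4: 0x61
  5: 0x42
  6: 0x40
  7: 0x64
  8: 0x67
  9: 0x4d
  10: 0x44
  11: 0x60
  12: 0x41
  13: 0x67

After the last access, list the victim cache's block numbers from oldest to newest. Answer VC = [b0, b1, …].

VC = [8]

  [0] addr=0x60 blk=12 s=0: MISS | VC []
  [1] addr=0x43 blk=8 s=0: MISS | VC [12]
  [2] addr=0x61 blk=12 s=0: VC-HIT | VC [8]
  [3] addr=0x42 blk=8 s=0: VC-HIT | VC [12]
  [4] addr=0x61 blk=12 s=0: VC-HIT | VC [8]
  [5] addr=0x42 blk=8 s=0: VC-HIT | VC [12]
  [6] addr=0x40 blk=8 s=0: L1-HIT | VC [12]
  [7] addr=0x64 blk=12 s=0: VC-HIT | VC [8]
  [8] addr=0x67 blk=12 s=0: L1-HIT | VC [8]
  [9] addr=0x4d blk=9 s=1: MISS | VC [8]
  [10] addr=0x44 blk=8 s=0: VC-HIT | VC [12]
  [11] addr=0x60 blk=12 s=0: VC-HIT | VC [8]
  [12] addr=0x41 blk=8 s=0: VC-HIT | VC [12]
  [13] addr=0x67 blk=12 s=0: VC-HIT | VC [8]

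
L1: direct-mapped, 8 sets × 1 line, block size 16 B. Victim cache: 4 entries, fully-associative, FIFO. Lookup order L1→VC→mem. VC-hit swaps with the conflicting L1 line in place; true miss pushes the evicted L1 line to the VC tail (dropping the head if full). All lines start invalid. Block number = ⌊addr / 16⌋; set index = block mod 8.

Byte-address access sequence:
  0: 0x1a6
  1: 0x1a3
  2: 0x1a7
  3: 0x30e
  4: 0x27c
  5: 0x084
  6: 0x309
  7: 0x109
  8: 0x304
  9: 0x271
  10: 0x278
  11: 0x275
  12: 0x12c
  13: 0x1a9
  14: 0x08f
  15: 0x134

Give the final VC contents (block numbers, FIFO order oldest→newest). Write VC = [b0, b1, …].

VC = [48, 16, 18]

0: 0x1a6 (blk 26, set 2) → MISS  vc=[]
1: 0x1a3 (blk 26, set 2) → L1-HIT  vc=[]
2: 0x1a7 (blk 26, set 2) → L1-HIT  vc=[]
3: 0x30e (blk 48, set 0) → MISS  vc=[]
4: 0x27c (blk 39, set 7) → MISS  vc=[]
5: 0x84 (blk 8, set 0) → MISS  vc=[48]
6: 0x309 (blk 48, set 0) → VC-HIT  vc=[8]
7: 0x109 (blk 16, set 0) → MISS  vc=[8, 48]
8: 0x304 (blk 48, set 0) → VC-HIT  vc=[8, 16]
9: 0x271 (blk 39, set 7) → L1-HIT  vc=[8, 16]
10: 0x278 (blk 39, set 7) → L1-HIT  vc=[8, 16]
11: 0x275 (blk 39, set 7) → L1-HIT  vc=[8, 16]
12: 0x12c (blk 18, set 2) → MISS  vc=[8, 16, 26]
13: 0x1a9 (blk 26, set 2) → VC-HIT  vc=[8, 16, 18]
14: 0x8f (blk 8, set 0) → VC-HIT  vc=[48, 16, 18]
15: 0x134 (blk 19, set 3) → MISS  vc=[48, 16, 18]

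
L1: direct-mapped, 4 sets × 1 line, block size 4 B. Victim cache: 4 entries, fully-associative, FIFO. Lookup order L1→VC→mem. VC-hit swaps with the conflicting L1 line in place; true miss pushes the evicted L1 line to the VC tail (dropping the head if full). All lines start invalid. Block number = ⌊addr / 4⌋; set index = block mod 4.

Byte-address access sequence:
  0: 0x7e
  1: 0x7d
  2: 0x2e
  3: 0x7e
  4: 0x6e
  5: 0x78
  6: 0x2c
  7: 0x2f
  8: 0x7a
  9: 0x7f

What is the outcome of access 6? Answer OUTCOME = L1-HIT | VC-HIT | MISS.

OUTCOME = VC-HIT

#0 0x7e→b31/s3 MISS; vc=[]
#1 0x7d→b31/s3 L1-HIT; vc=[]
#2 0x2e→b11/s3 MISS; vc=[31]
#3 0x7e→b31/s3 VC-HIT; vc=[11]
#4 0x6e→b27/s3 MISS; vc=[11,31]
#5 0x78→b30/s2 MISS; vc=[11,31]
#6 0x2c→b11/s3 VC-HIT; vc=[27,31]
#7 0x2f→b11/s3 L1-HIT; vc=[27,31]
#8 0x7a→b30/s2 L1-HIT; vc=[27,31]
#9 0x7f→b31/s3 VC-HIT; vc=[27,11]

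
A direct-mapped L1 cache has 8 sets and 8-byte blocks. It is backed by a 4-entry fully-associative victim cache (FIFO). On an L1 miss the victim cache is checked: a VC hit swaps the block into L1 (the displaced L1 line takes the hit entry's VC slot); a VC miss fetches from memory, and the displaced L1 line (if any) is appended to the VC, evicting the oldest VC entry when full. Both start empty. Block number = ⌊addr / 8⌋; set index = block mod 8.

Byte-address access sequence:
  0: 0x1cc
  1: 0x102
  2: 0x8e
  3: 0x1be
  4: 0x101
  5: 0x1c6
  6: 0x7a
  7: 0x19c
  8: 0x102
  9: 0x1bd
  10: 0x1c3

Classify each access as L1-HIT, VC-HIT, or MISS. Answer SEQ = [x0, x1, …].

SEQ = [MISS, MISS, MISS, MISS, L1-HIT, MISS, MISS, MISS, VC-HIT, VC-HIT, VC-HIT]

0: 0x1cc (blk 57, set 1) → MISS  vc=[]
1: 0x102 (blk 32, set 0) → MISS  vc=[]
2: 0x8e (blk 17, set 1) → MISS  vc=[57]
3: 0x1be (blk 55, set 7) → MISS  vc=[57]
4: 0x101 (blk 32, set 0) → L1-HIT  vc=[57]
5: 0x1c6 (blk 56, set 0) → MISS  vc=[57, 32]
6: 0x7a (blk 15, set 7) → MISS  vc=[57, 32, 55]
7: 0x19c (blk 51, set 3) → MISS  vc=[57, 32, 55]
8: 0x102 (blk 32, set 0) → VC-HIT  vc=[57, 56, 55]
9: 0x1bd (blk 55, set 7) → VC-HIT  vc=[57, 56, 15]
10: 0x1c3 (blk 56, set 0) → VC-HIT  vc=[57, 32, 15]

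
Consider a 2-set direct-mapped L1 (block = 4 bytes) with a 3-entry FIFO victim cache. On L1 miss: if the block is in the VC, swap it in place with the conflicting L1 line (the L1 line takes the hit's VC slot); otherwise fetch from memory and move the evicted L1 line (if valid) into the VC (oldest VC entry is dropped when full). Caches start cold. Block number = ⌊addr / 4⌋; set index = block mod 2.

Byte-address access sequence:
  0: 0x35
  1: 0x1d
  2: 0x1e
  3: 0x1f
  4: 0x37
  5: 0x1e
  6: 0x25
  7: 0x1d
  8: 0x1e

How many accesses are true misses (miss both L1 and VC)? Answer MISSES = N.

0: 0x35 (blk 13, set 1) → MISS  vc=[]
1: 0x1d (blk 7, set 1) → MISS  vc=[13]
2: 0x1e (blk 7, set 1) → L1-HIT  vc=[13]
3: 0x1f (blk 7, set 1) → L1-HIT  vc=[13]
4: 0x37 (blk 13, set 1) → VC-HIT  vc=[7]
5: 0x1e (blk 7, set 1) → VC-HIT  vc=[13]
6: 0x25 (blk 9, set 1) → MISS  vc=[13, 7]
7: 0x1d (blk 7, set 1) → VC-HIT  vc=[13, 9]
8: 0x1e (blk 7, set 1) → L1-HIT  vc=[13, 9]

MISSES = 3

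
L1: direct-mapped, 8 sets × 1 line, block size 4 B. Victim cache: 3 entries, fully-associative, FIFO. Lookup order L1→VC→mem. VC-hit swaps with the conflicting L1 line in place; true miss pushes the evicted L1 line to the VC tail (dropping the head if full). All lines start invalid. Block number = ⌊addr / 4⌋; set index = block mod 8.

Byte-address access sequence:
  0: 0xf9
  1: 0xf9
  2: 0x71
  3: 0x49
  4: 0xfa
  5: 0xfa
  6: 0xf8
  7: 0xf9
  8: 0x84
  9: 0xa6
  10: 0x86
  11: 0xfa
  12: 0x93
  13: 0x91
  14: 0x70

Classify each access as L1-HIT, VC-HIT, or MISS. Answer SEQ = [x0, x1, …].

  [0] addr=0xf9 blk=62 s=6: MISS | VC []
  [1] addr=0xf9 blk=62 s=6: L1-HIT | VC []
  [2] addr=0x71 blk=28 s=4: MISS | VC []
  [3] addr=0x49 blk=18 s=2: MISS | VC []
  [4] addr=0xfa blk=62 s=6: L1-HIT | VC []
  [5] addr=0xfa blk=62 s=6: L1-HIT | VC []
  [6] addr=0xf8 blk=62 s=6: L1-HIT | VC []
  [7] addr=0xf9 blk=62 s=6: L1-HIT | VC []
  [8] addr=0x84 blk=33 s=1: MISS | VC []
  [9] addr=0xa6 blk=41 s=1: MISS | VC [33]
  [10] addr=0x86 blk=33 s=1: VC-HIT | VC [41]
  [11] addr=0xfa blk=62 s=6: L1-HIT | VC [41]
  [12] addr=0x93 blk=36 s=4: MISS | VC [41, 28]
  [13] addr=0x91 blk=36 s=4: L1-HIT | VC [41, 28]
  [14] addr=0x70 blk=28 s=4: VC-HIT | VC [41, 36]

SEQ = [MISS, L1-HIT, MISS, MISS, L1-HIT, L1-HIT, L1-HIT, L1-HIT, MISS, MISS, VC-HIT, L1-HIT, MISS, L1-HIT, VC-HIT]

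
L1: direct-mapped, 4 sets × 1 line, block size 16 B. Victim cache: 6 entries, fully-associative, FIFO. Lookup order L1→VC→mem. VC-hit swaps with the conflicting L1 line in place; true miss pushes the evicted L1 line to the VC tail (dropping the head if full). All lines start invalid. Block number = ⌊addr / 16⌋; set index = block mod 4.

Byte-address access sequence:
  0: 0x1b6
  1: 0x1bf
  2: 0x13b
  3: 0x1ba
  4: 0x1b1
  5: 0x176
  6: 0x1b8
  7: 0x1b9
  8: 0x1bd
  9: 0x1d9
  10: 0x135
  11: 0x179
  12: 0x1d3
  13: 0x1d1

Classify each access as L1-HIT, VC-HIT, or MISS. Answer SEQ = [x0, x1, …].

  [0] addr=0x1b6 blk=27 s=3: MISS | VC []
  [1] addr=0x1bf blk=27 s=3: L1-HIT | VC []
  [2] addr=0x13b blk=19 s=3: MISS | VC [27]
  [3] addr=0x1ba blk=27 s=3: VC-HIT | VC [19]
  [4] addr=0x1b1 blk=27 s=3: L1-HIT | VC [19]
  [5] addr=0x176 blk=23 s=3: MISS | VC [19, 27]
  [6] addr=0x1b8 blk=27 s=3: VC-HIT | VC [19, 23]
  [7] addr=0x1b9 blk=27 s=3: L1-HIT | VC [19, 23]
  [8] addr=0x1bd blk=27 s=3: L1-HIT | VC [19, 23]
  [9] addr=0x1d9 blk=29 s=1: MISS | VC [19, 23]
  [10] addr=0x135 blk=19 s=3: VC-HIT | VC [27, 23]
  [11] addr=0x179 blk=23 s=3: VC-HIT | VC [27, 19]
  [12] addr=0x1d3 blk=29 s=1: L1-HIT | VC [27, 19]
  [13] addr=0x1d1 blk=29 s=1: L1-HIT | VC [27, 19]

SEQ = [MISS, L1-HIT, MISS, VC-HIT, L1-HIT, MISS, VC-HIT, L1-HIT, L1-HIT, MISS, VC-HIT, VC-HIT, L1-HIT, L1-HIT]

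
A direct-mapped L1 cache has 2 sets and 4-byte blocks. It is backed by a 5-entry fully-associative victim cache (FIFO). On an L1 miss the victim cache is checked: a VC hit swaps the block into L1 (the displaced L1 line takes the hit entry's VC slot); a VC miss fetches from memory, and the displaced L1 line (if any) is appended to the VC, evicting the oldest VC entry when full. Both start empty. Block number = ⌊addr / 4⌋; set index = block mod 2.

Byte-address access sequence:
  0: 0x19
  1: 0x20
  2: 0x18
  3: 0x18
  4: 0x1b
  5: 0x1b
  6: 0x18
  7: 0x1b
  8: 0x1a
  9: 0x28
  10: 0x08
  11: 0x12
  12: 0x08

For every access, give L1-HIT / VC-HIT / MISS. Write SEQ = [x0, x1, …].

SEQ = [MISS, MISS, VC-HIT, L1-HIT, L1-HIT, L1-HIT, L1-HIT, L1-HIT, L1-HIT, MISS, MISS, MISS, VC-HIT]

#0 0x19→b6/s0 MISS; vc=[]
#1 0x20→b8/s0 MISS; vc=[6]
#2 0x18→b6/s0 VC-HIT; vc=[8]
#3 0x18→b6/s0 L1-HIT; vc=[8]
#4 0x1b→b6/s0 L1-HIT; vc=[8]
#5 0x1b→b6/s0 L1-HIT; vc=[8]
#6 0x18→b6/s0 L1-HIT; vc=[8]
#7 0x1b→b6/s0 L1-HIT; vc=[8]
#8 0x1a→b6/s0 L1-HIT; vc=[8]
#9 0x28→b10/s0 MISS; vc=[8,6]
#10 0x8→b2/s0 MISS; vc=[8,6,10]
#11 0x12→b4/s0 MISS; vc=[8,6,10,2]
#12 0x8→b2/s0 VC-HIT; vc=[8,6,10,4]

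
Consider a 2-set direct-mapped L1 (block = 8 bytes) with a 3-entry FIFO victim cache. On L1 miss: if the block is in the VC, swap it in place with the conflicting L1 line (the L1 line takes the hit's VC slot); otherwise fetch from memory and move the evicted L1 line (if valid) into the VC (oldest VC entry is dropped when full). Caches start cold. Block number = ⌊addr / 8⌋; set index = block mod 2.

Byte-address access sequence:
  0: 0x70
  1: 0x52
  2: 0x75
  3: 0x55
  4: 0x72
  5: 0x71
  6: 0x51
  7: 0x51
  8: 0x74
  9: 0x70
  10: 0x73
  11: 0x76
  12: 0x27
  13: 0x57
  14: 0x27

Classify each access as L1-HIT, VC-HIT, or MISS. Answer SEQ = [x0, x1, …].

SEQ = [MISS, MISS, VC-HIT, VC-HIT, VC-HIT, L1-HIT, VC-HIT, L1-HIT, VC-HIT, L1-HIT, L1-HIT, L1-HIT, MISS, VC-HIT, VC-HIT]

0: 0x70 (blk 14, set 0) → MISS  vc=[]
1: 0x52 (blk 10, set 0) → MISS  vc=[14]
2: 0x75 (blk 14, set 0) → VC-HIT  vc=[10]
3: 0x55 (blk 10, set 0) → VC-HIT  vc=[14]
4: 0x72 (blk 14, set 0) → VC-HIT  vc=[10]
5: 0x71 (blk 14, set 0) → L1-HIT  vc=[10]
6: 0x51 (blk 10, set 0) → VC-HIT  vc=[14]
7: 0x51 (blk 10, set 0) → L1-HIT  vc=[14]
8: 0x74 (blk 14, set 0) → VC-HIT  vc=[10]
9: 0x70 (blk 14, set 0) → L1-HIT  vc=[10]
10: 0x73 (blk 14, set 0) → L1-HIT  vc=[10]
11: 0x76 (blk 14, set 0) → L1-HIT  vc=[10]
12: 0x27 (blk 4, set 0) → MISS  vc=[10, 14]
13: 0x57 (blk 10, set 0) → VC-HIT  vc=[4, 14]
14: 0x27 (blk 4, set 0) → VC-HIT  vc=[10, 14]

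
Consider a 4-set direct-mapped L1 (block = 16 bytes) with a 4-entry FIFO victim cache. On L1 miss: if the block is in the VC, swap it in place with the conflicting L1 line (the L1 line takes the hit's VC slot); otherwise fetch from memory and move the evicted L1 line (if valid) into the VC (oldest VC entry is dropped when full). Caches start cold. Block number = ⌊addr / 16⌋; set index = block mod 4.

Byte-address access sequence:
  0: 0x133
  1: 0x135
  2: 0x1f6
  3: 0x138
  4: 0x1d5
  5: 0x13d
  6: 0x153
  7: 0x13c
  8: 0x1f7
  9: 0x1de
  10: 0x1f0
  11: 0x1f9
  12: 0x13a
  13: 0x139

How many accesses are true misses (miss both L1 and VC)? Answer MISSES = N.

MISSES = 4

#0 0x133→b19/s3 MISS; vc=[]
#1 0x135→b19/s3 L1-HIT; vc=[]
#2 0x1f6→b31/s3 MISS; vc=[19]
#3 0x138→b19/s3 VC-HIT; vc=[31]
#4 0x1d5→b29/s1 MISS; vc=[31]
#5 0x13d→b19/s3 L1-HIT; vc=[31]
#6 0x153→b21/s1 MISS; vc=[31,29]
#7 0x13c→b19/s3 L1-HIT; vc=[31,29]
#8 0x1f7→b31/s3 VC-HIT; vc=[19,29]
#9 0x1de→b29/s1 VC-HIT; vc=[19,21]
#10 0x1f0→b31/s3 L1-HIT; vc=[19,21]
#11 0x1f9→b31/s3 L1-HIT; vc=[19,21]
#12 0x13a→b19/s3 VC-HIT; vc=[31,21]
#13 0x139→b19/s3 L1-HIT; vc=[31,21]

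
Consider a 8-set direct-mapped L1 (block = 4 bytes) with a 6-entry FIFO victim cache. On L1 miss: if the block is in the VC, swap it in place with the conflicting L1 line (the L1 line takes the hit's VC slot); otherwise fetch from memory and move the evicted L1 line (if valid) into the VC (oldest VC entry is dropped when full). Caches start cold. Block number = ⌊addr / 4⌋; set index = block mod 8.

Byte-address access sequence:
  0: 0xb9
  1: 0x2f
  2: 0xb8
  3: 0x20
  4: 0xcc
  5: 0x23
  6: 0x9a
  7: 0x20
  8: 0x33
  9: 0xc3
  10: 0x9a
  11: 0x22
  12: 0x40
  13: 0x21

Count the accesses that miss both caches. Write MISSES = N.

MISSES = 8

  [0] addr=0xb9 blk=46 s=6: MISS | VC []
  [1] addr=0x2f blk=11 s=3: MISS | VC []
  [2] addr=0xb8 blk=46 s=6: L1-HIT | VC []
  [3] addr=0x20 blk=8 s=0: MISS | VC []
  [4] addr=0xcc blk=51 s=3: MISS | VC [11]
  [5] addr=0x23 blk=8 s=0: L1-HIT | VC [11]
  [6] addr=0x9a blk=38 s=6: MISS | VC [11, 46]
  [7] addr=0x20 blk=8 s=0: L1-HIT | VC [11, 46]
  [8] addr=0x33 blk=12 s=4: MISS | VC [11, 46]
  [9] addr=0xc3 blk=48 s=0: MISS | VC [11, 46, 8]
  [10] addr=0x9a blk=38 s=6: L1-HIT | VC [11, 46, 8]
  [11] addr=0x22 blk=8 s=0: VC-HIT | VC [11, 46, 48]
  [12] addr=0x40 blk=16 s=0: MISS | VC [11, 46, 48, 8]
  [13] addr=0x21 blk=8 s=0: VC-HIT | VC [11, 46, 48, 16]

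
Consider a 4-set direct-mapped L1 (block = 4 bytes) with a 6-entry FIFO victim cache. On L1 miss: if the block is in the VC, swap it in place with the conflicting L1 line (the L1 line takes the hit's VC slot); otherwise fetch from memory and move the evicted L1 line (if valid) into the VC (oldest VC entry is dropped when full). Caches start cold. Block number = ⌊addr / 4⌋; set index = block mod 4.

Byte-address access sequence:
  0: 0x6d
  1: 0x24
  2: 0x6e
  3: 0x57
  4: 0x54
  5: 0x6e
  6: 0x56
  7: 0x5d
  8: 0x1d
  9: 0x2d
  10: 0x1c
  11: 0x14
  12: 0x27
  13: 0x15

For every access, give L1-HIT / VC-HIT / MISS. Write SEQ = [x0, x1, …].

SEQ = [MISS, MISS, L1-HIT, MISS, L1-HIT, L1-HIT, L1-HIT, MISS, MISS, MISS, VC-HIT, MISS, VC-HIT, VC-HIT]

#0 0x6d→b27/s3 MISS; vc=[]
#1 0x24→b9/s1 MISS; vc=[]
#2 0x6e→b27/s3 L1-HIT; vc=[]
#3 0x57→b21/s1 MISS; vc=[9]
#4 0x54→b21/s1 L1-HIT; vc=[9]
#5 0x6e→b27/s3 L1-HIT; vc=[9]
#6 0x56→b21/s1 L1-HIT; vc=[9]
#7 0x5d→b23/s3 MISS; vc=[9,27]
#8 0x1d→b7/s3 MISS; vc=[9,27,23]
#9 0x2d→b11/s3 MISS; vc=[9,27,23,7]
#10 0x1c→b7/s3 VC-HIT; vc=[9,27,23,11]
#11 0x14→b5/s1 MISS; vc=[9,27,23,11,21]
#12 0x27→b9/s1 VC-HIT; vc=[5,27,23,11,21]
#13 0x15→b5/s1 VC-HIT; vc=[9,27,23,11,21]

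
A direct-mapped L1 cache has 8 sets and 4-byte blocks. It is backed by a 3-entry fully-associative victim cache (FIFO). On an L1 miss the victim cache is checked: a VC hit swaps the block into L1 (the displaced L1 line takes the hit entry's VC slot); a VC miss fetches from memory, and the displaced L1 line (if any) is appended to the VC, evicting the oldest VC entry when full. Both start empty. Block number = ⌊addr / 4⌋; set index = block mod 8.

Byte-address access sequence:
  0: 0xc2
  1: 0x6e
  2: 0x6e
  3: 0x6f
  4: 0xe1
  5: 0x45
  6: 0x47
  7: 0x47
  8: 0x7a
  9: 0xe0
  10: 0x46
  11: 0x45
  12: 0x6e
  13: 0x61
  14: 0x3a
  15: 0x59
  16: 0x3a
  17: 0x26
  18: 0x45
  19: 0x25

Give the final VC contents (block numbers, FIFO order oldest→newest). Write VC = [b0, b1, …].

  [0] addr=0xc2 blk=48 s=0: MISS | VC []
  [1] addr=0x6e blk=27 s=3: MISS | VC []
  [2] addr=0x6e blk=27 s=3: L1-HIT | VC []
  [3] addr=0x6f blk=27 s=3: L1-HIT | VC []
  [4] addr=0xe1 blk=56 s=0: MISS | VC [48]
  [5] addr=0x45 blk=17 s=1: MISS | VC [48]
  [6] addr=0x47 blk=17 s=1: L1-HIT | VC [48]
  [7] addr=0x47 blk=17 s=1: L1-HIT | VC [48]
  [8] addr=0x7a blk=30 s=6: MISS | VC [48]
  [9] addr=0xe0 blk=56 s=0: L1-HIT | VC [48]
  [10] addr=0x46 blk=17 s=1: L1-HIT | VC [48]
  [11] addr=0x45 blk=17 s=1: L1-HIT | VC [48]
  [12] addr=0x6e blk=27 s=3: L1-HIT | VC [48]
  [13] addr=0x61 blk=24 s=0: MISS | VC [48, 56]
  [14] addr=0x3a blk=14 s=6: MISS | VC [48, 56, 30]
  [15] addr=0x59 blk=22 s=6: MISS | VC [56, 30, 14]
  [16] addr=0x3a blk=14 s=6: VC-HIT | VC [56, 30, 22]
  [17] addr=0x26 blk=9 s=1: MISS | VC [30, 22, 17]
  [18] addr=0x45 blk=17 s=1: VC-HIT | VC [30, 22, 9]
  [19] addr=0x25 blk=9 s=1: VC-HIT | VC [30, 22, 17]

VC = [30, 22, 17]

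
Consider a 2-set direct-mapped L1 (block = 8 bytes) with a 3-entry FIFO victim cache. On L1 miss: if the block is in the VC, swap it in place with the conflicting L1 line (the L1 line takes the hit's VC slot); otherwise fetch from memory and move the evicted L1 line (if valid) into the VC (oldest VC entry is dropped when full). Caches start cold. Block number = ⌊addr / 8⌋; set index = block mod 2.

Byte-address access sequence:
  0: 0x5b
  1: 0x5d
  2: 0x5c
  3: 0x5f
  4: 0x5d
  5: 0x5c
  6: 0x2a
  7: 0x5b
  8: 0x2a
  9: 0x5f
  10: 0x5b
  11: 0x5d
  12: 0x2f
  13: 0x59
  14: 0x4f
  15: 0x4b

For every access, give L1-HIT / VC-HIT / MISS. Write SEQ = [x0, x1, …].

SEQ = [MISS, L1-HIT, L1-HIT, L1-HIT, L1-HIT, L1-HIT, MISS, VC-HIT, VC-HIT, VC-HIT, L1-HIT, L1-HIT, VC-HIT, VC-HIT, MISS, L1-HIT]

  [0] addr=0x5b blk=11 s=1: MISS | VC []
  [1] addr=0x5d blk=11 s=1: L1-HIT | VC []
  [2] addr=0x5c blk=11 s=1: L1-HIT | VC []
  [3] addr=0x5f blk=11 s=1: L1-HIT | VC []
  [4] addr=0x5d blk=11 s=1: L1-HIT | VC []
  [5] addr=0x5c blk=11 s=1: L1-HIT | VC []
  [6] addr=0x2a blk=5 s=1: MISS | VC [11]
  [7] addr=0x5b blk=11 s=1: VC-HIT | VC [5]
  [8] addr=0x2a blk=5 s=1: VC-HIT | VC [11]
  [9] addr=0x5f blk=11 s=1: VC-HIT | VC [5]
  [10] addr=0x5b blk=11 s=1: L1-HIT | VC [5]
  [11] addr=0x5d blk=11 s=1: L1-HIT | VC [5]
  [12] addr=0x2f blk=5 s=1: VC-HIT | VC [11]
  [13] addr=0x59 blk=11 s=1: VC-HIT | VC [5]
  [14] addr=0x4f blk=9 s=1: MISS | VC [5, 11]
  [15] addr=0x4b blk=9 s=1: L1-HIT | VC [5, 11]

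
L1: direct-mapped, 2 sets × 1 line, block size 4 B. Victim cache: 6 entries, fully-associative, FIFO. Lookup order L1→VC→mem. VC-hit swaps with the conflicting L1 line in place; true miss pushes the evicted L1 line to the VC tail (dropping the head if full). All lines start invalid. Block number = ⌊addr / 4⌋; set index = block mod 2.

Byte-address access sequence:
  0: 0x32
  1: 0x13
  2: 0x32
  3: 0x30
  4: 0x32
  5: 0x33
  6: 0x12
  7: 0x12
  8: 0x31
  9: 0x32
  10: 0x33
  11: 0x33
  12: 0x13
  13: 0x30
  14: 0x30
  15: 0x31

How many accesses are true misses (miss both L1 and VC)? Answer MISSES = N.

MISSES = 2

  [0] addr=0x32 blk=12 s=0: MISS | VC []
  [1] addr=0x13 blk=4 s=0: MISS | VC [12]
  [2] addr=0x32 blk=12 s=0: VC-HIT | VC [4]
  [3] addr=0x30 blk=12 s=0: L1-HIT | VC [4]
  [4] addr=0x32 blk=12 s=0: L1-HIT | VC [4]
  [5] addr=0x33 blk=12 s=0: L1-HIT | VC [4]
  [6] addr=0x12 blk=4 s=0: VC-HIT | VC [12]
  [7] addr=0x12 blk=4 s=0: L1-HIT | VC [12]
  [8] addr=0x31 blk=12 s=0: VC-HIT | VC [4]
  [9] addr=0x32 blk=12 s=0: L1-HIT | VC [4]
  [10] addr=0x33 blk=12 s=0: L1-HIT | VC [4]
  [11] addr=0x33 blk=12 s=0: L1-HIT | VC [4]
  [12] addr=0x13 blk=4 s=0: VC-HIT | VC [12]
  [13] addr=0x30 blk=12 s=0: VC-HIT | VC [4]
  [14] addr=0x30 blk=12 s=0: L1-HIT | VC [4]
  [15] addr=0x31 blk=12 s=0: L1-HIT | VC [4]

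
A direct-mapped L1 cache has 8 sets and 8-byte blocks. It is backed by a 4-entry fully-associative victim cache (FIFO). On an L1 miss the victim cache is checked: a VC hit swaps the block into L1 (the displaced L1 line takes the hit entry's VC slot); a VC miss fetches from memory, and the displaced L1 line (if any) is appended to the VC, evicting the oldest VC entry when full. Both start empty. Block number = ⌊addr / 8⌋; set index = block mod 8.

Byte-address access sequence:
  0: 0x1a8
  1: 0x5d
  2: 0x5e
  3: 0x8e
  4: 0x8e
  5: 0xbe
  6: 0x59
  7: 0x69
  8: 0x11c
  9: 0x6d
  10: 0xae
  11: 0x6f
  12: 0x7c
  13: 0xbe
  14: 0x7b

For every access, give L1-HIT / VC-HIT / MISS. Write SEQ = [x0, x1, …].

SEQ = [MISS, MISS, L1-HIT, MISS, L1-HIT, MISS, L1-HIT, MISS, MISS, L1-HIT, MISS, VC-HIT, MISS, VC-HIT, VC-HIT]

#0 0x1a8→b53/s5 MISS; vc=[]
#1 0x5d→b11/s3 MISS; vc=[]
#2 0x5e→b11/s3 L1-HIT; vc=[]
#3 0x8e→b17/s1 MISS; vc=[]
#4 0x8e→b17/s1 L1-HIT; vc=[]
#5 0xbe→b23/s7 MISS; vc=[]
#6 0x59→b11/s3 L1-HIT; vc=[]
#7 0x69→b13/s5 MISS; vc=[53]
#8 0x11c→b35/s3 MISS; vc=[53,11]
#9 0x6d→b13/s5 L1-HIT; vc=[53,11]
#10 0xae→b21/s5 MISS; vc=[53,11,13]
#11 0x6f→b13/s5 VC-HIT; vc=[53,11,21]
#12 0x7c→b15/s7 MISS; vc=[53,11,21,23]
#13 0xbe→b23/s7 VC-HIT; vc=[53,11,21,15]
#14 0x7b→b15/s7 VC-HIT; vc=[53,11,21,23]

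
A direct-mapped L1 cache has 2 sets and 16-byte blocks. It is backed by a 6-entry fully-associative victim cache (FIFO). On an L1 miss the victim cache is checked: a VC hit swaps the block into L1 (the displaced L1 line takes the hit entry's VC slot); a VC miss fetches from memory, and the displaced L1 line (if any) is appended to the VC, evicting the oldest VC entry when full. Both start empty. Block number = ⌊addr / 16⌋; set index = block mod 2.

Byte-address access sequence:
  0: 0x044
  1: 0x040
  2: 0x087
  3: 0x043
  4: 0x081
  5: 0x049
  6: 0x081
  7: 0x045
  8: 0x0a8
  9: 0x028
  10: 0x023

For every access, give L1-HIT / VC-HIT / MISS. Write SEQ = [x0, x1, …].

0: 0x44 (blk 4, set 0) → MISS  vc=[]
1: 0x40 (blk 4, set 0) → L1-HIT  vc=[]
2: 0x87 (blk 8, set 0) → MISS  vc=[4]
3: 0x43 (blk 4, set 0) → VC-HIT  vc=[8]
4: 0x81 (blk 8, set 0) → VC-HIT  vc=[4]
5: 0x49 (blk 4, set 0) → VC-HIT  vc=[8]
6: 0x81 (blk 8, set 0) → VC-HIT  vc=[4]
7: 0x45 (blk 4, set 0) → VC-HIT  vc=[8]
8: 0xa8 (blk 10, set 0) → MISS  vc=[8, 4]
9: 0x28 (blk 2, set 0) → MISS  vc=[8, 4, 10]
10: 0x23 (blk 2, set 0) → L1-HIT  vc=[8, 4, 10]

SEQ = [MISS, L1-HIT, MISS, VC-HIT, VC-HIT, VC-HIT, VC-HIT, VC-HIT, MISS, MISS, L1-HIT]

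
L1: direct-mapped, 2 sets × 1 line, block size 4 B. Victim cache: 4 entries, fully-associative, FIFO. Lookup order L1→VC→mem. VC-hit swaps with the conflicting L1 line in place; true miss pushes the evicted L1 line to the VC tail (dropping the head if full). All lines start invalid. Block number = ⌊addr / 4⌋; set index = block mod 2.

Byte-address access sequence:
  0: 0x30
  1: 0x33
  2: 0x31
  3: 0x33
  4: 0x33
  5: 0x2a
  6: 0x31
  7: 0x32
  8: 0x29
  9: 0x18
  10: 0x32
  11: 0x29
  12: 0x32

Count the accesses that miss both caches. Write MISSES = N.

MISSES = 3

0: 0x30 (blk 12, set 0) → MISS  vc=[]
1: 0x33 (blk 12, set 0) → L1-HIT  vc=[]
2: 0x31 (blk 12, set 0) → L1-HIT  vc=[]
3: 0x33 (blk 12, set 0) → L1-HIT  vc=[]
4: 0x33 (blk 12, set 0) → L1-HIT  vc=[]
5: 0x2a (blk 10, set 0) → MISS  vc=[12]
6: 0x31 (blk 12, set 0) → VC-HIT  vc=[10]
7: 0x32 (blk 12, set 0) → L1-HIT  vc=[10]
8: 0x29 (blk 10, set 0) → VC-HIT  vc=[12]
9: 0x18 (blk 6, set 0) → MISS  vc=[12, 10]
10: 0x32 (blk 12, set 0) → VC-HIT  vc=[6, 10]
11: 0x29 (blk 10, set 0) → VC-HIT  vc=[6, 12]
12: 0x32 (blk 12, set 0) → VC-HIT  vc=[6, 10]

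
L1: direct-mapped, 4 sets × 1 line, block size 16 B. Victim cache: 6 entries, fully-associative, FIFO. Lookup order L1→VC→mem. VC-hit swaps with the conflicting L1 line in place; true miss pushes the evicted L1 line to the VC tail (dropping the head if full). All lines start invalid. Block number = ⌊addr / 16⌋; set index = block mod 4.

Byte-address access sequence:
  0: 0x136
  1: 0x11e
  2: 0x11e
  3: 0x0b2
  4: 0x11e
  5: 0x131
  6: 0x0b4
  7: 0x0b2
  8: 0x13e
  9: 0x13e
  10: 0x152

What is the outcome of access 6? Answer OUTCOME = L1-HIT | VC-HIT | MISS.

OUTCOME = VC-HIT

0: 0x136 (blk 19, set 3) → MISS  vc=[]
1: 0x11e (blk 17, set 1) → MISS  vc=[]
2: 0x11e (blk 17, set 1) → L1-HIT  vc=[]
3: 0xb2 (blk 11, set 3) → MISS  vc=[19]
4: 0x11e (blk 17, set 1) → L1-HIT  vc=[19]
5: 0x131 (blk 19, set 3) → VC-HIT  vc=[11]
6: 0xb4 (blk 11, set 3) → VC-HIT  vc=[19]
7: 0xb2 (blk 11, set 3) → L1-HIT  vc=[19]
8: 0x13e (blk 19, set 3) → VC-HIT  vc=[11]
9: 0x13e (blk 19, set 3) → L1-HIT  vc=[11]
10: 0x152 (blk 21, set 1) → MISS  vc=[11, 17]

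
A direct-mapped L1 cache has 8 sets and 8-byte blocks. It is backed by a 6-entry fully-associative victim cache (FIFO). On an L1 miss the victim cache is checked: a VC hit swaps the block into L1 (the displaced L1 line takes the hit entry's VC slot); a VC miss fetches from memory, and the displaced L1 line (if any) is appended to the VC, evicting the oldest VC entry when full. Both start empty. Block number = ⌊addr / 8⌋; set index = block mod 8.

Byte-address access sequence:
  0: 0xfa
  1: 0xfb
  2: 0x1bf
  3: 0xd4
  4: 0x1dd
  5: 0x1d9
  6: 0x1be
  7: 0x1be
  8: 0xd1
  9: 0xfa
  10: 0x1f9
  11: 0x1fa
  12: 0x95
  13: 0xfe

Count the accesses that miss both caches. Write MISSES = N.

#0 0xfa→b31/s7 MISS; vc=[]
#1 0xfb→b31/s7 L1-HIT; vc=[]
#2 0x1bf→b55/s7 MISS; vc=[31]
#3 0xd4→b26/s2 MISS; vc=[31]
#4 0x1dd→b59/s3 MISS; vc=[31]
#5 0x1d9→b59/s3 L1-HIT; vc=[31]
#6 0x1be→b55/s7 L1-HIT; vc=[31]
#7 0x1be→b55/s7 L1-HIT; vc=[31]
#8 0xd1→b26/s2 L1-HIT; vc=[31]
#9 0xfa→b31/s7 VC-HIT; vc=[55]
#10 0x1f9→b63/s7 MISS; vc=[55,31]
#11 0x1fa→b63/s7 L1-HIT; vc=[55,31]
#12 0x95→b18/s2 MISS; vc=[55,31,26]
#13 0xfe→b31/s7 VC-HIT; vc=[55,63,26]

MISSES = 6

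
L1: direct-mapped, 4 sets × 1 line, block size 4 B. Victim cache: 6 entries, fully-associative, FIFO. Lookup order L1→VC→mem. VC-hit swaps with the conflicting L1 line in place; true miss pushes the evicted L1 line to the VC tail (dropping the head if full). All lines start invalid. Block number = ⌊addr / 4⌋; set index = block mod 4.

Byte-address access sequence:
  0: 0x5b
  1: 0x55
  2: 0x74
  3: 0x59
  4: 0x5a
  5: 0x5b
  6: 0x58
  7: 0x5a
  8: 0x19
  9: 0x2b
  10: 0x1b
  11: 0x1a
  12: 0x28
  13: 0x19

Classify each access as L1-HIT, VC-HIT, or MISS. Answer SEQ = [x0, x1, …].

  [0] addr=0x5b blk=22 s=2: MISS | VC []
  [1] addr=0x55 blk=21 s=1: MISS | VC []
  [2] addr=0x74 blk=29 s=1: MISS | VC [21]
  [3] addr=0x59 blk=22 s=2: L1-HIT | VC [21]
  [4] addr=0x5a blk=22 s=2: L1-HIT | VC [21]
  [5] addr=0x5b blk=22 s=2: L1-HIT | VC [21]
  [6] addr=0x58 blk=22 s=2: L1-HIT | VC [21]
  [7] addr=0x5a blk=22 s=2: L1-HIT | VC [21]
  [8] addr=0x19 blk=6 s=2: MISS | VC [21, 22]
  [9] addr=0x2b blk=10 s=2: MISS | VC [21, 22, 6]
  [10] addr=0x1b blk=6 s=2: VC-HIT | VC [21, 22, 10]
  [11] addr=0x1a blk=6 s=2: L1-HIT | VC [21, 22, 10]
  [12] addr=0x28 blk=10 s=2: VC-HIT | VC [21, 22, 6]
  [13] addr=0x19 blk=6 s=2: VC-HIT | VC [21, 22, 10]

SEQ = [MISS, MISS, MISS, L1-HIT, L1-HIT, L1-HIT, L1-HIT, L1-HIT, MISS, MISS, VC-HIT, L1-HIT, VC-HIT, VC-HIT]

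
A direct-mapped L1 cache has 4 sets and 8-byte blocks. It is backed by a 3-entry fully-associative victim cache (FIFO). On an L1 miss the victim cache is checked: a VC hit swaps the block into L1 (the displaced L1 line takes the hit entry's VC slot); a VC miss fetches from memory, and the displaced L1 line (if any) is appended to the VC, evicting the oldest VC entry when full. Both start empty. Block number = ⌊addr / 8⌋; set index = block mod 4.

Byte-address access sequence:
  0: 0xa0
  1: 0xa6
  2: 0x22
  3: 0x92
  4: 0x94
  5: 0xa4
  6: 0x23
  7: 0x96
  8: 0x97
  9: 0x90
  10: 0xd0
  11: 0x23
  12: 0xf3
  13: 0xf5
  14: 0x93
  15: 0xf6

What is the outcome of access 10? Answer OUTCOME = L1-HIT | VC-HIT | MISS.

0: 0xa0 (blk 20, set 0) → MISS  vc=[]
1: 0xa6 (blk 20, set 0) → L1-HIT  vc=[]
2: 0x22 (blk 4, set 0) → MISS  vc=[20]
3: 0x92 (blk 18, set 2) → MISS  vc=[20]
4: 0x94 (blk 18, set 2) → L1-HIT  vc=[20]
5: 0xa4 (blk 20, set 0) → VC-HIT  vc=[4]
6: 0x23 (blk 4, set 0) → VC-HIT  vc=[20]
7: 0x96 (blk 18, set 2) → L1-HIT  vc=[20]
8: 0x97 (blk 18, set 2) → L1-HIT  vc=[20]
9: 0x90 (blk 18, set 2) → L1-HIT  vc=[20]
10: 0xd0 (blk 26, set 2) → MISS  vc=[20, 18]
11: 0x23 (blk 4, set 0) → L1-HIT  vc=[20, 18]
12: 0xf3 (blk 30, set 2) → MISS  vc=[20, 18, 26]
13: 0xf5 (blk 30, set 2) → L1-HIT  vc=[20, 18, 26]
14: 0x93 (blk 18, set 2) → VC-HIT  vc=[20, 30, 26]
15: 0xf6 (blk 30, set 2) → VC-HIT  vc=[20, 18, 26]

OUTCOME = MISS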